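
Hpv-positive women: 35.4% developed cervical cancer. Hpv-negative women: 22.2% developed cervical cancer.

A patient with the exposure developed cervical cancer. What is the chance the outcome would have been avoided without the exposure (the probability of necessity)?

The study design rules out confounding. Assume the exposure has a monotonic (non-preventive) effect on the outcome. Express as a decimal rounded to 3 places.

p₁ = 0.354, p₀ = 0.222.
Under exogeneity and monotonicity, PN = (p₁ − p₀) / p₁.
PN = (0.354 − 0.222) / 0.354 = 0.132 / 0.354 ≈ 0.3729

PN ≈ 0.373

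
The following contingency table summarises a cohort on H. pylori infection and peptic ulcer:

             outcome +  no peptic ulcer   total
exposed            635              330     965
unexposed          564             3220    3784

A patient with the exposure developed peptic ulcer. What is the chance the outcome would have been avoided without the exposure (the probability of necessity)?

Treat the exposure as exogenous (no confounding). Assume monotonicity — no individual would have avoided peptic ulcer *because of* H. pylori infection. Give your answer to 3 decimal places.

PN ≈ 0.773

p₁ = P(outcome | exposed) = 635/965 = 0.65803
p₀ = P(outcome | unexposed) = 564/3784 = 0.14905
Under exogeneity and monotonicity, PN = (p₁ − p₀) / p₁.
PN = (0.65803 − 0.14905) / 0.65803 = 0.50898 / 0.65803 ≈ 0.7735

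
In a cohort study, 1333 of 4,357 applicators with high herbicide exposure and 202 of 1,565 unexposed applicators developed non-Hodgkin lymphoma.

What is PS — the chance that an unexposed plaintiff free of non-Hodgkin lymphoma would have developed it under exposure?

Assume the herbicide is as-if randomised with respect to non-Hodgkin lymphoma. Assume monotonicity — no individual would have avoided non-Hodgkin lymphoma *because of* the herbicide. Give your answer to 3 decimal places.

p₁ = P(outcome | exposed) = 1333/4357 = 0.30594
p₀ = P(outcome | unexposed) = 202/1565 = 0.12907
Under exogeneity and monotonicity, PS = (p₁ − p₀) / (1 − p₀).
PS = (0.30594 − 0.12907) / (1 − 0.12907) = 0.17687 / 0.87093 ≈ 0.2031

PS ≈ 0.203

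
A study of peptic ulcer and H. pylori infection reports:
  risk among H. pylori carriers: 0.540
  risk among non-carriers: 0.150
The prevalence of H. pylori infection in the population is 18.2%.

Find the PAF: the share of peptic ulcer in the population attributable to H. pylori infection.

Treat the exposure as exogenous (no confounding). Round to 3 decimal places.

PAF ≈ 0.321

Let p₁ = 0.54, p₀ = 0.15.
Overall risk P(Y=1) = π·p₁ + (1−π)·p₀ = 0.182×0.54 + 0.818×0.15 = 0.22098.
Under exogeneity, PAF = [P(Y=1) − p₀] / P(Y=1).
PAF = (0.22098 − 0.15) / 0.22098 ≈ 0.3212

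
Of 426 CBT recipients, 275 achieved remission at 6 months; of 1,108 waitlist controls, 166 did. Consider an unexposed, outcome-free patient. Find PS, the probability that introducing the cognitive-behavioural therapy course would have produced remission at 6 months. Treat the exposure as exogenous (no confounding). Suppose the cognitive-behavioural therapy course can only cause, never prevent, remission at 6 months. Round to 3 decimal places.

PS ≈ 0.583

p₁ = P(outcome | exposed) = 275/426 = 0.64554
p₀ = P(outcome | unexposed) = 166/1108 = 0.14982
Under exogeneity and monotonicity, PS = (p₁ − p₀) / (1 − p₀).
PS = (0.64554 − 0.14982) / (1 − 0.14982) = 0.49572 / 0.85018 ≈ 0.5831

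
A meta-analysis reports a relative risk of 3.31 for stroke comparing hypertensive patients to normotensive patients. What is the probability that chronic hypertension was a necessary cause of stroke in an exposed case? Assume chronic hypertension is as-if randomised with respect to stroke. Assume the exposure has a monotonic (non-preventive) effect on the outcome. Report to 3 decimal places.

Under exogeneity and monotonicity, PN = (RR − 1) / RR = 1 − 1/RR.
PN = (3.31 − 1) / 3.31 = 2.31 / 3.31 ≈ 0.6979

PN ≈ 0.698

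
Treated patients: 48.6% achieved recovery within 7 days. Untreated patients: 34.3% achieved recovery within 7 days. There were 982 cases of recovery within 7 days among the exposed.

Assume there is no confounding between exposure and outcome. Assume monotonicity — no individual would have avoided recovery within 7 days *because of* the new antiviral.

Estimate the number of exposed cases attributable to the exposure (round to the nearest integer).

p₁ = 0.486, p₀ = 0.343.
PN = (p₁ − p₀)/p₁ = (0.486 − 0.343) / 0.486 ≈ 0.29424.
Attributable cases ≈ PN × (exposed cases) = 0.29424 × 982 ≈ 288.94.

about 289 cases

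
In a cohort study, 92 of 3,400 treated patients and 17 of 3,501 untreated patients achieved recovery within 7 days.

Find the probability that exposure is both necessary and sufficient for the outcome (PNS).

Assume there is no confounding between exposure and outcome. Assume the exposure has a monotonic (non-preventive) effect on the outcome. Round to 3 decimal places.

PNS ≈ 0.022

p₁ = P(outcome | exposed) = 92/3400 = 0.027059
p₀ = P(outcome | unexposed) = 17/3501 = 0.0048558
Under exogeneity and monotonicity, PNS = p₁ − p₀.
PNS = 0.027059 − 0.0048558 = 0.022203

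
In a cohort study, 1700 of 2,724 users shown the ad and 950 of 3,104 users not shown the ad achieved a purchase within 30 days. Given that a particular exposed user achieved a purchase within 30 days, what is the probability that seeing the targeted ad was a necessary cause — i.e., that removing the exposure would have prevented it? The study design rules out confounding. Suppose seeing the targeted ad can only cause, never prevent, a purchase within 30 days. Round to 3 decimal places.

PN ≈ 0.510

p₁ = P(outcome | exposed) = 1700/2724 = 0.62408
p₀ = P(outcome | unexposed) = 950/3104 = 0.30606
Under exogeneity and monotonicity, PN = (p₁ − p₀) / p₁.
PN = (0.62408 − 0.30606) / 0.62408 = 0.31803 / 0.62408 ≈ 0.5096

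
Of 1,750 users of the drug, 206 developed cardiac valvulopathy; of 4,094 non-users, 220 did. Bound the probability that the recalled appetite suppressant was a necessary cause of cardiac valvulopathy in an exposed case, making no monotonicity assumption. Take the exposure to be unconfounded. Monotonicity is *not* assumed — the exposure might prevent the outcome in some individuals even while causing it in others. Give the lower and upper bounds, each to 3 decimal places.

p₁ = P(outcome | exposed) = 206/1750 = 0.11771
p₀ = P(outcome | unexposed) = 220/4094 = 0.053737
Under exogeneity alone the bounds on PN are max{0,(p₁−p₀)/p₁} ≤ PN ≤ min{1,(1−p₀)/p₁}.
  lower = (p₁ − p₀)/p₁ = 0.063977 / 0.11771 ≈ 0.5435
  upper = min{1, (1 − p₀)/p₁} = 0.94626 / 0.11771 ≈ 8.0386 → capped at 1

0.543 ≤ PN ≤ 1.000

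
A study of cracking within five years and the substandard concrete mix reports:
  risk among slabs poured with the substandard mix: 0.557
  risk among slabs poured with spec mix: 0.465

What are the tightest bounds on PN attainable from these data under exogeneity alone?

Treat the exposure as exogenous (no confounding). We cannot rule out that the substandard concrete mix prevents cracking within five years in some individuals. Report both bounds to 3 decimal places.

Let p₁ = 0.557, p₀ = 0.465.
Under exogeneity alone the bounds on PN are max{0,(p₁−p₀)/p₁} ≤ PN ≤ min{1,(1−p₀)/p₁}.
  lower = (p₁ − p₀)/p₁ = 0.092 / 0.557 ≈ 0.1652
  upper = min{1, (1 − p₀)/p₁} = 0.535 / 0.557 ≈ 0.9605

0.165 ≤ PN ≤ 0.961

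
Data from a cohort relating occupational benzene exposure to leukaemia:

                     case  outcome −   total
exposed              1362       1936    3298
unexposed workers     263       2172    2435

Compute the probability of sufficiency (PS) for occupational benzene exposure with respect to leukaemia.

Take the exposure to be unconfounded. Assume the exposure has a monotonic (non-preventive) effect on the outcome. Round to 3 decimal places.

p₁ = P(outcome | exposed) = 1362/3298 = 0.41298
p₀ = P(outcome | unexposed) = 263/2435 = 0.10801
Under exogeneity and monotonicity, PS = (p₁ − p₀)/(1 − p₀).
PS = (0.41298 − 0.10801) / 0.89199 ≈ 0.3419

PS ≈ 0.342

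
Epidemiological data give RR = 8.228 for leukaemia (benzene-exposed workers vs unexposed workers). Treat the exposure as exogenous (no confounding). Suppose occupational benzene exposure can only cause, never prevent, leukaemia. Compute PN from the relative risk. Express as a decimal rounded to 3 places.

PN ≈ 0.878

Under exogeneity and monotonicity, PN = (RR − 1) / RR = 1 − 1/RR.
PN = (8.228 − 1) / 8.228 = 7.228 / 8.228 ≈ 0.8785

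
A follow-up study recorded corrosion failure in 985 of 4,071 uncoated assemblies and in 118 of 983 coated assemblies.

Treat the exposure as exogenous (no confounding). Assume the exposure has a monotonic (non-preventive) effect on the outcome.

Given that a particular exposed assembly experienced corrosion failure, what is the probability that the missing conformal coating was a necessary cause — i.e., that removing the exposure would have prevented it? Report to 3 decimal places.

PN ≈ 0.504

p₁ = P(outcome | exposed) = 985/4071 = 0.24196
p₀ = P(outcome | unexposed) = 118/983 = 0.12004
Under exogeneity and monotonicity, PN = (p₁ − p₀) / p₁.
PN = (0.24196 − 0.12004) / 0.24196 = 0.12191 / 0.24196 ≈ 0.5039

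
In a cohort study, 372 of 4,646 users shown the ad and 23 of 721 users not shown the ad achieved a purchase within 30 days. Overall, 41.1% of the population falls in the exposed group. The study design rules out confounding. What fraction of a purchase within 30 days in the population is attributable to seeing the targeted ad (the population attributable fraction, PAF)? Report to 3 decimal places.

PAF ≈ 0.383

p₁ = P(outcome | exposed) = 372/4646 = 0.080069
p₀ = P(outcome | unexposed) = 23/721 = 0.0319
Overall risk P(Y=1) = π·p₁ + (1−π)·p₀ = 0.411×0.080069 + 0.589×0.0319 = 0.051697.
Under exogeneity, PAF = [P(Y=1) − p₀] / P(Y=1).
PAF = (0.051697 − 0.0319) / 0.051697 ≈ 0.3829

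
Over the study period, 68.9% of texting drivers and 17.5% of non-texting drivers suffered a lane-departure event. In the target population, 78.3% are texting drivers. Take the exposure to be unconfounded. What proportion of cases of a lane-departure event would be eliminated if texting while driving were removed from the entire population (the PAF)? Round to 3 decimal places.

p₁ = 0.689, p₀ = 0.175.
Overall risk P(Y=1) = π·p₁ + (1−π)·p₀ = 0.783×0.689 + 0.217×0.175 = 0.57746.
Under exogeneity, PAF = [P(Y=1) − p₀] / P(Y=1).
PAF = (0.57746 − 0.175) / 0.57746 ≈ 0.6969

PAF ≈ 0.697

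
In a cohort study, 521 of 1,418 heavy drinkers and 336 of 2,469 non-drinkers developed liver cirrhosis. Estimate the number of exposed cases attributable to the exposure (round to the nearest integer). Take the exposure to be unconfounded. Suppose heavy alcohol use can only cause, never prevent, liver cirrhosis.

p₁ = P(outcome | exposed) = 521/1418 = 0.36742
p₀ = P(outcome | unexposed) = 336/2469 = 0.13609
PN = (p₁ − p₀)/p₁ = (0.36742 − 0.13609) / 0.36742 ≈ 0.62961.
Attributable cases ≈ PN × (exposed cases) = 0.62961 × 521 ≈ 328.03.

about 328 cases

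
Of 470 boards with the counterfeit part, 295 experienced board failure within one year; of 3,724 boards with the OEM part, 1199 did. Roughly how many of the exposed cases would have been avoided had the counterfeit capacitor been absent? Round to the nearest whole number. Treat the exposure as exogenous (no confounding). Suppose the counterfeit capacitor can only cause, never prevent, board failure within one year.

p₁ = P(outcome | exposed) = 295/470 = 0.62766
p₀ = P(outcome | unexposed) = 1199/3724 = 0.32197
PN = (p₁ − p₀)/p₁ = (0.62766 − 0.32197) / 0.62766 ≈ 0.48704.
Attributable cases ≈ PN × (exposed cases) = 0.48704 × 295 ≈ 143.68.

about 144 cases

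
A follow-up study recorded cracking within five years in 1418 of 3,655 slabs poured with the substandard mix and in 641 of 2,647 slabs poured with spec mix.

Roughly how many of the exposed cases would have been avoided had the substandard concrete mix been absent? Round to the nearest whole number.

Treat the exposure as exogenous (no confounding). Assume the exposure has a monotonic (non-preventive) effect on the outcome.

p₁ = P(outcome | exposed) = 1418/3655 = 0.38796
p₀ = P(outcome | unexposed) = 641/2647 = 0.24216
PN = (p₁ − p₀)/p₁ = (0.38796 − 0.24216) / 0.38796 ≈ 0.37581.
Attributable cases ≈ PN × (exposed cases) = 0.37581 × 1418 ≈ 532.90.

about 533 cases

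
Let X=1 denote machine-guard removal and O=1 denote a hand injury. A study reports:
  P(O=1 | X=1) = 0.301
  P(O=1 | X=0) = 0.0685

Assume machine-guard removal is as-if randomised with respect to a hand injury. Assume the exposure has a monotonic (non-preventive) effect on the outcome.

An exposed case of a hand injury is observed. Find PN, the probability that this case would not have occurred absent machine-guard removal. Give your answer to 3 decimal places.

Let p₁ = 0.301, p₀ = 0.0685.
Under exogeneity and monotonicity, PN = (p₁ − p₀) / p₁.
PN = (0.301 − 0.0685) / 0.301 = 0.2325 / 0.301 ≈ 0.7724

PN ≈ 0.772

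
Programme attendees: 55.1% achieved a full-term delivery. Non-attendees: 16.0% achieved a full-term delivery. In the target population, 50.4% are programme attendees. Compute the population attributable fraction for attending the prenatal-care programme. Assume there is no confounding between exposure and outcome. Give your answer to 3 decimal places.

p₁ = 0.551, p₀ = 0.16.
Overall risk P(Y=1) = π·p₁ + (1−π)·p₀ = 0.504×0.551 + 0.496×0.16 = 0.35706.
Under exogeneity, PAF = [P(Y=1) − p₀] / P(Y=1).
PAF = (0.35706 − 0.16) / 0.35706 ≈ 0.5519

PAF ≈ 0.552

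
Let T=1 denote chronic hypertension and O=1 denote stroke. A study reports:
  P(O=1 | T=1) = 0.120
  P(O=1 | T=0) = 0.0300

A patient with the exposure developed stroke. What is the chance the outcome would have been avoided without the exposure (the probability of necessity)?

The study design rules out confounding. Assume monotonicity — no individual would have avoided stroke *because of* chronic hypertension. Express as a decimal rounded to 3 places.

PN ≈ 0.750

Let p₁ = 0.12, p₀ = 0.03.
Under exogeneity and monotonicity, PN = (p₁ − p₀) / p₁.
PN = (0.12 − 0.03) / 0.12 = 0.09 / 0.12 ≈ 0.7500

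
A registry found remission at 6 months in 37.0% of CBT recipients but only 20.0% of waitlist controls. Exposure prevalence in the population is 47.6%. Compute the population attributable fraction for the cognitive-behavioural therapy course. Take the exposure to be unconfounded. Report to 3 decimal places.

PAF ≈ 0.288

p₁ = 0.37, p₀ = 0.2.
Overall risk P(Y=1) = π·p₁ + (1−π)·p₀ = 0.476×0.37 + 0.524×0.2 = 0.28092.
Under exogeneity, PAF = [P(Y=1) − p₀] / P(Y=1).
PAF = (0.28092 − 0.2) / 0.28092 ≈ 0.2881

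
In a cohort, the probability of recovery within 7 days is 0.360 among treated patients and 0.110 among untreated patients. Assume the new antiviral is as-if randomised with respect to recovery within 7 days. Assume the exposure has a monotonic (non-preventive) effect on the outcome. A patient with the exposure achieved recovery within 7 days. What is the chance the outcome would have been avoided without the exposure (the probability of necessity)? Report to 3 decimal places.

PN ≈ 0.694

Let p₁ = 0.36, p₀ = 0.11.
Under exogeneity and monotonicity, PN = (p₁ − p₀) / p₁.
PN = (0.36 − 0.11) / 0.36 = 0.25 / 0.36 ≈ 0.6944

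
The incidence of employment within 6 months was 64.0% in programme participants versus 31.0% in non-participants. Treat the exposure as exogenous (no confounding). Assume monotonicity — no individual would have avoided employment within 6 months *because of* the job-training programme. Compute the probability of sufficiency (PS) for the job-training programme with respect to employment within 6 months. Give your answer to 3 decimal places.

PS ≈ 0.478

p₁ = 0.64, p₀ = 0.31.
Under exogeneity and monotonicity, PS = (p₁ − p₀) / (1 − p₀).
PS = (0.64 − 0.31) / (1 − 0.31) = 0.33 / 0.69 ≈ 0.4783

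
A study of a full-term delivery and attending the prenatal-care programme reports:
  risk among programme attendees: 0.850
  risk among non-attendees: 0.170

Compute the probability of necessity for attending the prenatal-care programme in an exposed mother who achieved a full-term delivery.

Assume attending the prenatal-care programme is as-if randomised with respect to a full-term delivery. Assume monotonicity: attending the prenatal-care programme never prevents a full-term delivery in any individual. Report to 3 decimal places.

PN ≈ 0.800

Let p₁ = 0.85, p₀ = 0.17.
Under exogeneity and monotonicity, PN = (p₁ − p₀) / p₁.
PN = (0.85 − 0.17) / 0.85 = 0.68 / 0.85 ≈ 0.8000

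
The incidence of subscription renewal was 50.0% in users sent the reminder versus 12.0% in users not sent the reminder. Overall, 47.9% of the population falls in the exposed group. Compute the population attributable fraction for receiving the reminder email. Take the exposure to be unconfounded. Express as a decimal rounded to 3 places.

p₁ = 0.5, p₀ = 0.12.
Overall risk P(Y=1) = π·p₁ + (1−π)·p₀ = 0.479×0.5 + 0.521×0.12 = 0.30202.
Under exogeneity, PAF = [P(Y=1) − p₀] / P(Y=1).
PAF = (0.30202 − 0.12) / 0.30202 ≈ 0.6027

PAF ≈ 0.603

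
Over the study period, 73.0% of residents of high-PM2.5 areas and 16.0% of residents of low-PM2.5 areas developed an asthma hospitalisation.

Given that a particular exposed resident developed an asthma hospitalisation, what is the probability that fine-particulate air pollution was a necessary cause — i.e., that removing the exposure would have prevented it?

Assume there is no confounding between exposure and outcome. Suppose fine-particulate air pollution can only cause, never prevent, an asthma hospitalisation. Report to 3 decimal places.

p₁ = 0.73, p₀ = 0.16.
Under exogeneity and monotonicity, PN = (p₁ − p₀) / p₁.
PN = (0.73 − 0.16) / 0.73 = 0.57 / 0.73 ≈ 0.7808

PN ≈ 0.781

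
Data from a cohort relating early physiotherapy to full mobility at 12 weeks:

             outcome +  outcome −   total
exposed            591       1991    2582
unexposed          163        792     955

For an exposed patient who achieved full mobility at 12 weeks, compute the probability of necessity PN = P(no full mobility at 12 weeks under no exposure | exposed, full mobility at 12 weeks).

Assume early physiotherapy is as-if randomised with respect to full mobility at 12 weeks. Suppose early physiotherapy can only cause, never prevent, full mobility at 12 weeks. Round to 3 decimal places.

p₁ = P(outcome | exposed) = 591/2582 = 0.22889
p₀ = P(outcome | unexposed) = 163/955 = 0.17068
Under exogeneity and monotonicity, PN = (p₁ − p₀)/p₁.
PN = (0.22889 − 0.17068) / 0.22889 ≈ 0.2543

PN ≈ 0.254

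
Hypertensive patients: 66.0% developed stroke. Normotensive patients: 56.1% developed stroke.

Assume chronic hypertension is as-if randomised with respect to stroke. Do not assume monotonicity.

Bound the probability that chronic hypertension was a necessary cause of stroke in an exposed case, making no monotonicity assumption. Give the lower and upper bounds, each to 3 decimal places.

p₁ = 0.66, p₀ = 0.561.
Under exogeneity alone the bounds on PN are max{0,(p₁−p₀)/p₁} ≤ PN ≤ min{1,(1−p₀)/p₁}.
  lower = (p₁ − p₀)/p₁ = 0.099 / 0.66 ≈ 0.1500
  upper = min{1, (1 − p₀)/p₁} = 0.439 / 0.66 ≈ 0.6652

0.150 ≤ PN ≤ 0.665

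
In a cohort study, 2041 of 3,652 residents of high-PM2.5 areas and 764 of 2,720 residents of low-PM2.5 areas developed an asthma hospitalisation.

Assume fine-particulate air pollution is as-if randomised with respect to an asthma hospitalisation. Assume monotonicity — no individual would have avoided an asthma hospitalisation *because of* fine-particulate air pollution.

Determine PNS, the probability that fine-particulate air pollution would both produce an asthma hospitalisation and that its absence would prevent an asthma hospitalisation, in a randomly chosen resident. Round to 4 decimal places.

PNS ≈ 0.2780

p₁ = P(outcome | exposed) = 2041/3652 = 0.55887
p₀ = P(outcome | unexposed) = 764/2720 = 0.28088
Under exogeneity and monotonicity, PNS = p₁ − p₀.
PNS = 0.55887 − 0.28088 = 0.27799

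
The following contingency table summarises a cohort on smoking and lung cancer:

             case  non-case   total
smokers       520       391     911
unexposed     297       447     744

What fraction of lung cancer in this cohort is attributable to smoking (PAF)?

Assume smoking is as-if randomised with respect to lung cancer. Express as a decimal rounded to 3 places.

PAF ≈ 0.191

p₁ = P(outcome | exposed) = 520/911 = 0.5708
p₀ = P(outcome | unexposed) = 297/744 = 0.39919
Exposure prevalence π = 911/1655 = 0.55045; overall risk P(Y=1) = 0.49366.
Under exogeneity, PAF = [P(Y=1) − p₀]/P(Y=1).
PAF = (0.49366 − 0.39919) / 0.49366 ≈ 0.1914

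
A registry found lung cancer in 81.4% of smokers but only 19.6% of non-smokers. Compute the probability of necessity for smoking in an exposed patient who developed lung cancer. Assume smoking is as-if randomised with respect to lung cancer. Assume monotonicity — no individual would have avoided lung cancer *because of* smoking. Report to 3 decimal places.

PN ≈ 0.759

p₁ = 0.814, p₀ = 0.196.
Under exogeneity and monotonicity, PN = (p₁ − p₀) / p₁.
PN = (0.814 − 0.196) / 0.814 = 0.618 / 0.814 ≈ 0.7592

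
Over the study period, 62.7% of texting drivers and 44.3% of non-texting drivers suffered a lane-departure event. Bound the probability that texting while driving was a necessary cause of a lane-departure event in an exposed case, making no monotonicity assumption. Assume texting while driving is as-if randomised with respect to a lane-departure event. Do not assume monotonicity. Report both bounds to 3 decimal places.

0.293 ≤ PN ≤ 0.888

p₁ = 0.627, p₀ = 0.443.
Under exogeneity alone the bounds on PN are max{0,(p₁−p₀)/p₁} ≤ PN ≤ min{1,(1−p₀)/p₁}.
  lower = (p₁ − p₀)/p₁ = 0.184 / 0.627 ≈ 0.2935
  upper = min{1, (1 − p₀)/p₁} = 0.557 / 0.627 ≈ 0.8884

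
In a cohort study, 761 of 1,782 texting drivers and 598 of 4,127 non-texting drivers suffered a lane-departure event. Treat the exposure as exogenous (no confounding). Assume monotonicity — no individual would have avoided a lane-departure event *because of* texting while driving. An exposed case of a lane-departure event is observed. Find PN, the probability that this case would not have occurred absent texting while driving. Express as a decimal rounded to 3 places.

PN ≈ 0.661

p₁ = P(outcome | exposed) = 761/1782 = 0.42705
p₀ = P(outcome | unexposed) = 598/4127 = 0.1449
Under exogeneity and monotonicity, PN = (p₁ − p₀) / p₁.
PN = (0.42705 − 0.1449) / 0.42705 = 0.28215 / 0.42705 ≈ 0.6607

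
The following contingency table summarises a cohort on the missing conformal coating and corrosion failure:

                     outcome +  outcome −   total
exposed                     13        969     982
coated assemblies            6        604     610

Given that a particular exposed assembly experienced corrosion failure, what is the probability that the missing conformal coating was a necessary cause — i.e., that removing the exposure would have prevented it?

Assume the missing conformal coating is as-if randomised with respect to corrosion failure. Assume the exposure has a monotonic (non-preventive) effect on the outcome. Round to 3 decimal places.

p₁ = P(outcome | exposed) = 13/982 = 0.013238
p₀ = P(outcome | unexposed) = 6/610 = 0.0098361
Under exogeneity and monotonicity, PN = (p₁ − p₀) / p₁.
PN = (0.013238 − 0.0098361) / 0.013238 = 0.0034022 / 0.013238 ≈ 0.2570

PN ≈ 0.257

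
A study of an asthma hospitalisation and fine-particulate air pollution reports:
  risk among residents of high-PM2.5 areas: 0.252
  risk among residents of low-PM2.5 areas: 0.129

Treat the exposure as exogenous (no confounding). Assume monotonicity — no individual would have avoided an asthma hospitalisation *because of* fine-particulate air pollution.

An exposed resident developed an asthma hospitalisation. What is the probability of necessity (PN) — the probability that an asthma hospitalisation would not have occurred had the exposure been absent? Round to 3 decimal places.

Let p₁ = 0.252, p₀ = 0.129.
Under exogeneity and monotonicity, PN = (p₁ − p₀) / p₁.
PN = (0.252 − 0.129) / 0.252 = 0.123 / 0.252 ≈ 0.4881

PN ≈ 0.488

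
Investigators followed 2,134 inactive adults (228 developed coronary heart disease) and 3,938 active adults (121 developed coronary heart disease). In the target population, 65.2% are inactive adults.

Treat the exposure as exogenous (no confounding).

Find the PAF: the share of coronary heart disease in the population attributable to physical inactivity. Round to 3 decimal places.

p₁ = P(outcome | exposed) = 228/2134 = 0.10684
p₀ = P(outcome | unexposed) = 121/3938 = 0.030726
Overall risk P(Y=1) = π·p₁ + (1−π)·p₀ = 0.652×0.10684 + 0.348×0.030726 = 0.080353.
Under exogeneity, PAF = [P(Y=1) − p₀] / P(Y=1).
PAF = (0.080353 − 0.030726) / 0.080353 ≈ 0.6176

PAF ≈ 0.618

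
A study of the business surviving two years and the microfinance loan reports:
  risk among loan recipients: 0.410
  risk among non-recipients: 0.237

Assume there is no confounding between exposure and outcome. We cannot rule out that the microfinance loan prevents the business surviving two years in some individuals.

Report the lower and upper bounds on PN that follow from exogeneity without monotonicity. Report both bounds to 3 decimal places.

0.422 ≤ PN ≤ 1.000

Let p₁ = 0.41, p₀ = 0.237.
Under exogeneity alone the bounds on PN are max{0,(p₁−p₀)/p₁} ≤ PN ≤ min{1,(1−p₀)/p₁}.
  lower = (p₁ − p₀)/p₁ = 0.173 / 0.41 ≈ 0.4220
  upper = min{1, (1 − p₀)/p₁} = 0.763 / 0.41 ≈ 1.8610 → capped at 1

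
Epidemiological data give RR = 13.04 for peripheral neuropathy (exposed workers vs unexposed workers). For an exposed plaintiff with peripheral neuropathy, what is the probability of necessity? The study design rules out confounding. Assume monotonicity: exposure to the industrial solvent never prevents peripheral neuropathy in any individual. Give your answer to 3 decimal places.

Under exogeneity and monotonicity, PN = (RR − 1) / RR = 1 − 1/RR.
PN = (13.04 − 1) / 13.04 = 12.04 / 13.04 ≈ 0.9233

PN ≈ 0.923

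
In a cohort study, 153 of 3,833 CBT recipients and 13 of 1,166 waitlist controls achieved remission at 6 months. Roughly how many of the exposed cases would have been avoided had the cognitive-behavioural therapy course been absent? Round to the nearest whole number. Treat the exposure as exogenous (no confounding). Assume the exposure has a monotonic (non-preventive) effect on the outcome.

p₁ = P(outcome | exposed) = 153/3833 = 0.039917
p₀ = P(outcome | unexposed) = 13/1166 = 0.011149
PN = (p₁ − p₀)/p₁ = (0.039917 − 0.011149) / 0.039917 ≈ 0.72069.
Attributable cases ≈ PN × (exposed cases) = 0.72069 × 153 ≈ 110.27.

about 110 cases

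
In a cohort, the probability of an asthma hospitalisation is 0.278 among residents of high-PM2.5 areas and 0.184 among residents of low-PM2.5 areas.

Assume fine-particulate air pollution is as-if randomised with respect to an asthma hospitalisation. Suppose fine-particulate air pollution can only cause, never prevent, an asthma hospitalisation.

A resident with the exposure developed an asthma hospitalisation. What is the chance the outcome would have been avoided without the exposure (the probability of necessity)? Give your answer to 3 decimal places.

PN ≈ 0.338

Let p₁ = 0.278, p₀ = 0.184.
Under exogeneity and monotonicity, PN = (p₁ − p₀) / p₁.
PN = (0.278 − 0.184) / 0.278 = 0.094 / 0.278 ≈ 0.3381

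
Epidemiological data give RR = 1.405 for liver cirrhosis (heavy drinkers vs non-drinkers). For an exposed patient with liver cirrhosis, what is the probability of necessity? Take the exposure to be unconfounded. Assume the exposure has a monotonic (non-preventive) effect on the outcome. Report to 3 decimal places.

PN ≈ 0.288

Under exogeneity and monotonicity, PN = (RR − 1) / RR = 1 − 1/RR.
PN = (1.405 − 1) / 1.405 = 0.405 / 1.405 ≈ 0.2883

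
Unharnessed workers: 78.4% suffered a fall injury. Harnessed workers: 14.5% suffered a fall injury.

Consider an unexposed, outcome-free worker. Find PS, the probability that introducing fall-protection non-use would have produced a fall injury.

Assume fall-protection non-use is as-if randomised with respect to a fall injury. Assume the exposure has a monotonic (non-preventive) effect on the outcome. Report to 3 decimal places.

PS ≈ 0.747

p₁ = 0.784, p₀ = 0.145.
Under exogeneity and monotonicity, PS = (p₁ − p₀) / (1 − p₀).
PS = (0.784 − 0.145) / (1 − 0.145) = 0.639 / 0.855 ≈ 0.7474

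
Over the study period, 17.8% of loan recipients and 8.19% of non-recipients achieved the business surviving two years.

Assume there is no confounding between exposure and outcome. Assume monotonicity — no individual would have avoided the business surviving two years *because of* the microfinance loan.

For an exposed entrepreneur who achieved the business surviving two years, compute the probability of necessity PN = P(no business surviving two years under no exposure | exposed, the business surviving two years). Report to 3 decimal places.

PN ≈ 0.540

p₁ = 0.178, p₀ = 0.0819.
Under exogeneity and monotonicity, PN = (p₁ − p₀) / p₁.
PN = (0.178 − 0.0819) / 0.178 = 0.0961 / 0.178 ≈ 0.5399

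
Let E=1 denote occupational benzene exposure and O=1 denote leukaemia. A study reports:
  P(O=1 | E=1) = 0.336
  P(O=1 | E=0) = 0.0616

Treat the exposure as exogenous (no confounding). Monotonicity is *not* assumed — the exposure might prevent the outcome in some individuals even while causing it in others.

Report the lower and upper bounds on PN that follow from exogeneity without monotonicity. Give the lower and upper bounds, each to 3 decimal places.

Let p₁ = 0.336, p₀ = 0.0616.
Under exogeneity alone the bounds on PN are max{0,(p₁−p₀)/p₁} ≤ PN ≤ min{1,(1−p₀)/p₁}.
  lower = (p₁ − p₀)/p₁ = 0.2744 / 0.336 ≈ 0.8167
  upper = min{1, (1 − p₀)/p₁} = 0.9384 / 0.336 ≈ 2.7929 → capped at 1

0.817 ≤ PN ≤ 1.000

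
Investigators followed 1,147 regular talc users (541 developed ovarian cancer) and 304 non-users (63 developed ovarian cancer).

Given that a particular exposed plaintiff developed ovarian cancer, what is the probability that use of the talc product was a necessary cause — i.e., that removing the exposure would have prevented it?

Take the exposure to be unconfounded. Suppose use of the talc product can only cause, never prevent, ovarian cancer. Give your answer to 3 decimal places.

p₁ = P(outcome | exposed) = 541/1147 = 0.47167
p₀ = P(outcome | unexposed) = 63/304 = 0.20724
Under exogeneity and monotonicity, PN = (p₁ − p₀) / p₁.
PN = (0.47167 − 0.20724) / 0.47167 = 0.26443 / 0.47167 ≈ 0.5606

PN ≈ 0.561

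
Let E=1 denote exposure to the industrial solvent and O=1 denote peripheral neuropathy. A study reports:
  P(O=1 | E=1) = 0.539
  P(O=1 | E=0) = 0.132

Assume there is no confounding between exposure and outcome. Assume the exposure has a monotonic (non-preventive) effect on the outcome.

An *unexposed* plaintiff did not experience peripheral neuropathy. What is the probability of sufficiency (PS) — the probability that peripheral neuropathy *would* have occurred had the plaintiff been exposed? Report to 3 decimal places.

Let p₁ = 0.539, p₀ = 0.132.
Under exogeneity and monotonicity, PS = (p₁ − p₀) / (1 − p₀).
PS = (0.539 − 0.132) / (1 − 0.132) = 0.407 / 0.868 ≈ 0.4689

PS ≈ 0.469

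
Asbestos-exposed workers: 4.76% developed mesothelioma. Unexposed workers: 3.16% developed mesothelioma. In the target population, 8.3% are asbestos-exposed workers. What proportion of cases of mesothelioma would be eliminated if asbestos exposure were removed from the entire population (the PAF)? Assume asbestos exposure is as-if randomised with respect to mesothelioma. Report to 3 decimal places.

p₁ = 0.0476, p₀ = 0.0316.
Overall risk P(Y=1) = π·p₁ + (1−π)·p₀ = 0.083×0.0476 + 0.917×0.0316 = 0.032928.
Under exogeneity, PAF = [P(Y=1) − p₀] / P(Y=1).
PAF = (0.032928 − 0.0316) / 0.032928 ≈ 0.0403

PAF ≈ 0.040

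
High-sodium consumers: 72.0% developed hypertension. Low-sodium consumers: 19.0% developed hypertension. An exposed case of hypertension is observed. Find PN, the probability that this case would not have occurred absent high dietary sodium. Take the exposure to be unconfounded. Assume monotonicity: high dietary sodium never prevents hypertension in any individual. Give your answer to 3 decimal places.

p₁ = 0.72, p₀ = 0.19.
Under exogeneity and monotonicity, PN = (p₁ − p₀) / p₁.
PN = (0.72 − 0.19) / 0.72 = 0.53 / 0.72 ≈ 0.7361

PN ≈ 0.736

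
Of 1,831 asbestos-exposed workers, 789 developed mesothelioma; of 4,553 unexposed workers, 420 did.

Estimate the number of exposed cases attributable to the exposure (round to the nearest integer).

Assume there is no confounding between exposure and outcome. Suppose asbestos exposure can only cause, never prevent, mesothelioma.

about 620 cases

p₁ = P(outcome | exposed) = 789/1831 = 0.43091
p₀ = P(outcome | unexposed) = 420/4553 = 0.092247
PN = (p₁ − p₀)/p₁ = (0.43091 − 0.092247) / 0.43091 ≈ 0.78593.
Attributable cases ≈ PN × (exposed cases) = 0.78593 × 789 ≈ 620.10.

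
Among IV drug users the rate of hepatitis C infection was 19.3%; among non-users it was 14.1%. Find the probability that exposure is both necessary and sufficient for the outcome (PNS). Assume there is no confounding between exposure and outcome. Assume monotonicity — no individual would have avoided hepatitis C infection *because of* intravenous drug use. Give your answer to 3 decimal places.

p₁ = 0.193, p₀ = 0.141.
Under exogeneity and monotonicity, PNS = p₁ − p₀.
PNS = 0.193 − 0.141 = 0.052

PNS ≈ 0.052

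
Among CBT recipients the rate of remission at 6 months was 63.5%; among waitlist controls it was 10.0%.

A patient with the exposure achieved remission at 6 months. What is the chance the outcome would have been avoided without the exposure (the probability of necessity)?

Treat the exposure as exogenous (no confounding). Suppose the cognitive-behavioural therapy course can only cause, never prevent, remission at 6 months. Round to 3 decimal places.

PN ≈ 0.843

p₁ = 0.635, p₀ = 0.1.
Under exogeneity and monotonicity, PN = (p₁ − p₀) / p₁.
PN = (0.635 − 0.1) / 0.635 = 0.535 / 0.635 ≈ 0.8425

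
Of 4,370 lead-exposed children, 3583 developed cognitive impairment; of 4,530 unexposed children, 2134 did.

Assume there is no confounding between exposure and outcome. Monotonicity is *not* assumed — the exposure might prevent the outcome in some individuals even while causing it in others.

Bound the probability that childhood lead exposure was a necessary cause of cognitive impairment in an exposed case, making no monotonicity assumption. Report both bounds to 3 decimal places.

0.425 ≤ PN ≤ 0.645

p₁ = P(outcome | exposed) = 3583/4370 = 0.81991
p₀ = P(outcome | unexposed) = 2134/4530 = 0.47108
Under exogeneity alone the bounds on PN are max{0,(p₁−p₀)/p₁} ≤ PN ≤ min{1,(1−p₀)/p₁}.
  lower = (p₁ − p₀)/p₁ = 0.34883 / 0.81991 ≈ 0.4254
  upper = min{1, (1 − p₀)/p₁} = 0.52892 / 0.81991 ≈ 0.6451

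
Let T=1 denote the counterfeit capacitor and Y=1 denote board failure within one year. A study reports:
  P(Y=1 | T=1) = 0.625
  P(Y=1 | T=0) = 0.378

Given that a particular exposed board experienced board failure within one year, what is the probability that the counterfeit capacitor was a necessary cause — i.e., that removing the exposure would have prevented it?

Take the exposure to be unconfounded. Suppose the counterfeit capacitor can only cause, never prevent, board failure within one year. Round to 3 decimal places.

PN ≈ 0.395

Let p₁ = 0.625, p₀ = 0.378.
Under exogeneity and monotonicity, PN = (p₁ − p₀) / p₁.
PN = (0.625 − 0.378) / 0.625 = 0.247 / 0.625 ≈ 0.3952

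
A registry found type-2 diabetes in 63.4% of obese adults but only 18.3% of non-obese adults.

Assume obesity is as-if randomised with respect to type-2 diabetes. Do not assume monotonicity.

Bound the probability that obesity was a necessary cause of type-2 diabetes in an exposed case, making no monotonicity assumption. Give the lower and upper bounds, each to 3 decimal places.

0.711 ≤ PN ≤ 1.000

p₁ = 0.634, p₀ = 0.183.
Under exogeneity alone the bounds on PN are max{0,(p₁−p₀)/p₁} ≤ PN ≤ min{1,(1−p₀)/p₁}.
  lower = (p₁ − p₀)/p₁ = 0.451 / 0.634 ≈ 0.7114
  upper = min{1, (1 − p₀)/p₁} = 0.817 / 0.634 ≈ 1.2886 → capped at 1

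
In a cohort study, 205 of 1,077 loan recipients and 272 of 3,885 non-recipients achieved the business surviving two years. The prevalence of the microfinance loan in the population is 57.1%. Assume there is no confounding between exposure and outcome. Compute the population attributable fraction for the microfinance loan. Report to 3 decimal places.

p₁ = P(outcome | exposed) = 205/1077 = 0.19034
p₀ = P(outcome | unexposed) = 272/3885 = 0.070013
Overall risk P(Y=1) = π·p₁ + (1−π)·p₀ = 0.571×0.19034 + 0.429×0.070013 = 0.13872.
Under exogeneity, PAF = [P(Y=1) − p₀] / P(Y=1).
PAF = (0.13872 − 0.070013) / 0.13872 ≈ 0.4953

PAF ≈ 0.495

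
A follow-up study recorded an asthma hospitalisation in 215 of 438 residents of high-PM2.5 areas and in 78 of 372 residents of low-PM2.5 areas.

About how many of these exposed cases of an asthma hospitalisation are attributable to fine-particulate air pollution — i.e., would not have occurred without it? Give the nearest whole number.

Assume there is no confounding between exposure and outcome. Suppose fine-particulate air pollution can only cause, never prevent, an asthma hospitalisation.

about 123 cases

p₁ = P(outcome | exposed) = 215/438 = 0.49087
p₀ = P(outcome | unexposed) = 78/372 = 0.20968
PN = (p₁ − p₀)/p₁ = (0.49087 − 0.20968) / 0.49087 ≈ 0.57284.
Attributable cases ≈ PN × (exposed cases) = 0.57284 × 215 ≈ 123.16.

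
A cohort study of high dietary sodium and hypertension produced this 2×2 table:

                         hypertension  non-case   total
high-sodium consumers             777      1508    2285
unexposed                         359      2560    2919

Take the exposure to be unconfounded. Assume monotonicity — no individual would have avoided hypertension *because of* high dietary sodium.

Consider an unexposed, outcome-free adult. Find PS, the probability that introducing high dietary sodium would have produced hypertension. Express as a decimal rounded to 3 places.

p₁ = P(outcome | exposed) = 777/2285 = 0.34004
p₀ = P(outcome | unexposed) = 359/2919 = 0.12299
Under exogeneity and monotonicity, PS = (p₁ − p₀)/(1 − p₀).
PS = (0.34004 − 0.12299) / 0.87701 ≈ 0.2475

PS ≈ 0.247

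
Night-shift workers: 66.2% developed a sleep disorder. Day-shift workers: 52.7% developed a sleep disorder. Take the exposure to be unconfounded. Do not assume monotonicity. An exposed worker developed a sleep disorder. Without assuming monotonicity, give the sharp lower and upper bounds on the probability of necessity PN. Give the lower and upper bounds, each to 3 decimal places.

p₁ = 0.662, p₀ = 0.527.
Under exogeneity alone the bounds on PN are max{0,(p₁−p₀)/p₁} ≤ PN ≤ min{1,(1−p₀)/p₁}.
  lower = (p₁ − p₀)/p₁ = 0.135 / 0.662 ≈ 0.2039
  upper = min{1, (1 − p₀)/p₁} = 0.473 / 0.662 ≈ 0.7145

0.204 ≤ PN ≤ 0.715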